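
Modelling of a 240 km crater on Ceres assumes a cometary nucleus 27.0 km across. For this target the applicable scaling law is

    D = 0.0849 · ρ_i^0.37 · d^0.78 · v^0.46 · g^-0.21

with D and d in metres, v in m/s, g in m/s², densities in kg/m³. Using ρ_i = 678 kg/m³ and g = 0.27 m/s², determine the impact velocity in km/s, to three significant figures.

Rearranging for v: v = [D / (0.0849 · 678^0.37 · 27000^0.78 · 0.27^-0.21)]^(1/0.46).
D = 240000 m.
678^0.37 = 11.16
27000^0.78 = 2861
0.27^-0.21 = 1.316
Denominator = 0.0849 × 11.16 × 2861 × 1.316 = 3567
D / 3567 = 240000 / 3567 = 67.28
v = 67.28^(1/0.46) = 67.28^2.1739 = 9411 m/s

v ≈ 9.41 km/s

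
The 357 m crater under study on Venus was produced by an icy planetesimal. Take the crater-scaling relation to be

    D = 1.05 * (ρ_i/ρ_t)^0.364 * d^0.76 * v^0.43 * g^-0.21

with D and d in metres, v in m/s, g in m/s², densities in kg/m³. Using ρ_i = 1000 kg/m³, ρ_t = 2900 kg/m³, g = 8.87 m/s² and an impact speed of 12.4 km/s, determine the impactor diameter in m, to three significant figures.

Rearranging for d: d = [D / (1.05 · (1000/2900)^0.364 · 12400^0.43 · 8.87^-0.21)]^(1/0.76).
(1000/2900)^0.364 = 0.6787
12400^0.43 = 57.57
8.87^-0.21 = 0.6323
Denominator = 1.05 × 0.6787 × 57.57 × 0.6323 = 25.94
D / 25.94 = 357 / 25.94 = 13.76
d = 13.76^(1/0.76) = 13.76^1.3158 = 31.49 m

d ≈ 31.5 m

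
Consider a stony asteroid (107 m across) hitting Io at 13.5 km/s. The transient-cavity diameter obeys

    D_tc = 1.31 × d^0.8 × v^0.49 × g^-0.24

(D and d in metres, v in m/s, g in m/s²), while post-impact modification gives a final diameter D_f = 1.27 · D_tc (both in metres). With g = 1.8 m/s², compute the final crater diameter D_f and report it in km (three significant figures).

D_f ≈ 6.41 km

v = 13500 m/s.
d^0.8 = 107^0.8 = 42.02
v^0.49 = 13500^0.49 = 105.6
g^-0.24 = 1.8^-0.24 = 0.8684
D_tc = 1.31 × 42.02 × 105.6 × 0.8684 = 5048 m
D_f = 1.27 × 5048 = 6411 m
     = 6.411 km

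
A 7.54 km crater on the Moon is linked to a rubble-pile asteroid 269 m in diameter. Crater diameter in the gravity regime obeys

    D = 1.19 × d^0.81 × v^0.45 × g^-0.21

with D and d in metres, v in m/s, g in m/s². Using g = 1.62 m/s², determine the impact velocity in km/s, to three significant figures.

v ≈ 14.9 km/s

Rearranging for v: v = [D / (1.19 · 269^0.81 · 1.62^-0.21)]^(1/0.45).
D = 7540 m.
269^0.81 = 92.92
1.62^-0.21 = 0.9037
Denominator = 1.19 × 92.92 × 0.9037 = 99.93
D / 99.93 = 7540 / 99.93 = 75.45
v = 75.45^(1/0.45) = 75.45^2.2222 = 14878 m/s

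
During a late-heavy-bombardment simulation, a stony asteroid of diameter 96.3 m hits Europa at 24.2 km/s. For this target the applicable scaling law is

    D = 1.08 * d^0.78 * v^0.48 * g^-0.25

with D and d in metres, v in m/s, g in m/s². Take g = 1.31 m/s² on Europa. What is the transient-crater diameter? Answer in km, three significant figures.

In SI units: v = 24200 m/s.
d^0.78 = 96.3^0.78 = 35.26
v^0.48 = 24200^0.48 = 127.1
g^-0.25 = 1.31^-0.25 = 0.9347
D = 1.08 × 35.26 × 127.1 × 0.9347 = 4524 m
   = 4.524 km

D ≈ 4.52 km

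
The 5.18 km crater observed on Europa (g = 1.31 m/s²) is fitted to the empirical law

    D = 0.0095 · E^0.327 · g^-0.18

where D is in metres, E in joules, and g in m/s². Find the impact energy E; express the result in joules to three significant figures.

E ≈ 4.05 × 10^17 J

Rearranging: E = [D / (0.0095 · g^-0.18)]^(1/0.327).
D = 5180 m.
g^-0.18 = 1.31^-0.18 = 0.9526
D / (0.0095 × 0.9526) = 5180 / (9.050 × 10^-3) = 5.724 × 10^5
E = (5.724 × 10^5)^3.0581 = 4.052 × 10^17 J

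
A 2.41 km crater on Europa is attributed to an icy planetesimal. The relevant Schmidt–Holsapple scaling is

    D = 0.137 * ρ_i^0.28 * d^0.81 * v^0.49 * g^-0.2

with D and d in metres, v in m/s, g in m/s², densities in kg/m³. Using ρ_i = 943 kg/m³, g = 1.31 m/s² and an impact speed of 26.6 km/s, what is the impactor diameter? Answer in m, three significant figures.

Rearranging for d: d = [D / (0.137 · 943^0.28 · 26600^0.49 · 1.31^-0.2)]^(1/0.81).
D = 2410 m.
943^0.28 = 6.806
26600^0.49 = 147.3
1.31^-0.2 = 0.9474
Denominator = 0.137 × 6.806 × 147.3 × 0.9474 = 130.1
D / 130.1 = 2410 / 130.1 = 18.52
d = 18.52^(1/0.81) = 18.52^1.2346 = 36.73 m

d ≈ 36.7 m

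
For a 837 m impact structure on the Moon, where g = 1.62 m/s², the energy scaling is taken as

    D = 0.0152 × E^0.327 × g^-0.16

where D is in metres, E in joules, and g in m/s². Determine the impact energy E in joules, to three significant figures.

Rearranging: E = [D / (0.0152 · g^-0.16)]^(1/0.327).
g^-0.16 = 1.62^-0.16 = 0.9257
D / (0.0152 × 0.9257) = 837 / (0.01407) = 5.949 × 10^4
E = (5.949 × 10^4)^3.0581 = 3.988 × 10^14 J

E ≈ 3.99 × 10^14 J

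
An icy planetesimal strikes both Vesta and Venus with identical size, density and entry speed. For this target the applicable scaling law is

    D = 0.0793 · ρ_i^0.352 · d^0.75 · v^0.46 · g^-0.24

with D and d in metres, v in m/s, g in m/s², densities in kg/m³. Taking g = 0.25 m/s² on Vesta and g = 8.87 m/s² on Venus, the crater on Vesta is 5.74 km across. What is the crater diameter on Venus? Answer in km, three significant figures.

All impactor-dependent factors cancel in the ratio, leaving D_Venus/D_Vesta = (g_Venus/g_Vesta)^-0.24.
(8.87/0.25)^-0.24 = 35.48^-0.24 = 0.4246
D_Venus = 0.4246 × 5.74 km = 2.44 km

D ≈ 2.44 km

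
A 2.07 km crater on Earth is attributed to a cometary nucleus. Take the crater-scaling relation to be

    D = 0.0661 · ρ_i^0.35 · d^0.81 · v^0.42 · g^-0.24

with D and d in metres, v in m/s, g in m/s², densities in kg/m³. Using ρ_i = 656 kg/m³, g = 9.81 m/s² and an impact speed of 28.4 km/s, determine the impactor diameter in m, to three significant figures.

Rearranging for d: d = [D / (0.0661 · 656^0.35 · 28400^0.42 · 9.81^-0.24)]^(1/0.81).
D = 2070 m.
656^0.35 = 9.681
28400^0.42 = 74.20
9.81^-0.24 = 0.5781
Denominator = 0.0661 × 9.681 × 74.20 × 0.5781 = 27.45
D / 27.45 = 2070 / 27.45 = 75.41
d = 75.41^(1/0.81) = 75.41^1.2346 = 207.9 m

d ≈ 208 m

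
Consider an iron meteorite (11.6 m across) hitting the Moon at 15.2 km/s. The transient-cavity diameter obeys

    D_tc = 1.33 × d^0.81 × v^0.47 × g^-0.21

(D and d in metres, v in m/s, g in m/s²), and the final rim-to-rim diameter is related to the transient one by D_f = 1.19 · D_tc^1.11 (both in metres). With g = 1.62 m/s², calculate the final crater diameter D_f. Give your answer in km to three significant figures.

v = 15200 m/s.
d^0.81 = 11.6^0.81 = 7.281
v^0.47 = 15200^0.47 = 92.36
g^-0.21 = 1.62^-0.21 = 0.9037
D_tc = 1.33 × 7.281 × 92.36 × 0.9037 = 808.3 m
D_f = 1.19 × (808.3)^1.11 = 2009 m
     = 2.009 km

D_f ≈ 2.01 km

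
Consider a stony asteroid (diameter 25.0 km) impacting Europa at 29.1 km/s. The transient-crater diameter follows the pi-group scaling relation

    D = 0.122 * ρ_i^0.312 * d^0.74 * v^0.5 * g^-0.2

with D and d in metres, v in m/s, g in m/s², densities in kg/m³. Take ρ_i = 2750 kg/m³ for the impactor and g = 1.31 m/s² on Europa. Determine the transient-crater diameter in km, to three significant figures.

In SI units: d = 25000 m, v = 29100 m/s.
ρ_i^0.312 = 2750^0.312 = 11.83
d^0.74 = 25000^0.74 = 1797
v^0.5 = 29100^0.5 = 170.6
g^-0.2 = 1.31^-0.2 = 0.9474
D = 0.122 × 11.83 × 1797 × 170.6 × 0.9474 = 4.192 × 10^5 m
   = 419.2 km

D ≈ 419 km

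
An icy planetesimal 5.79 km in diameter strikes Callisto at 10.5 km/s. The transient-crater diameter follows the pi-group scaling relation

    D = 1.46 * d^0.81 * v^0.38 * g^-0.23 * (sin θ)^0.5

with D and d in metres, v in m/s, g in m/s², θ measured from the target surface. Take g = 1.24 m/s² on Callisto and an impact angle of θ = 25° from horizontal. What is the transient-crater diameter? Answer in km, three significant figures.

D ≈ 34.0 km

In SI units: d = 5790 m, v = 10500 m/s.
d^0.81 = 5790^0.81 = 1116
v^0.38 = 10500^0.38 = 33.73
g^-0.23 = 1.24^-0.23 = 0.9517
(sin 25°)^0.5 = 0.4226^0.5 = 0.6501
D = 1.46 × 1116 × 33.73 × 0.9517 × 0.6501 = 34003 m
   = 34.00 km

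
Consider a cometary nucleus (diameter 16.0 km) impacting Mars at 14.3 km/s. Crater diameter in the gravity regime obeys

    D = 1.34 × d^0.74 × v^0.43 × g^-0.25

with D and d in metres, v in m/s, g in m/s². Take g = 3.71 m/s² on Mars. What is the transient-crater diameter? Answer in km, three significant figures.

In SI units: d = 16000 m, v = 14300 m/s.
d^0.74 = 16000^0.74 = 1291
v^0.43 = 14300^0.43 = 61.21
g^-0.25 = 3.71^-0.25 = 0.7205
D = 1.34 × 1291 × 61.21 × 0.7205 = 76293 m
   = 76.29 km

D ≈ 76.3 km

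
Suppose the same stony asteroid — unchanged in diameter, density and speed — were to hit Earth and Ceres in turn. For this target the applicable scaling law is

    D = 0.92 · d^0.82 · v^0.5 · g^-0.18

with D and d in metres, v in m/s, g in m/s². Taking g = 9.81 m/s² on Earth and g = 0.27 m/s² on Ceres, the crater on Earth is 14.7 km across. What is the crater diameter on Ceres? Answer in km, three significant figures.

D ≈ 28.1 km

All impactor-dependent factors cancel in the ratio, leaving D_Ceres/D_Earth = (g_Ceres/g_Earth)^-0.18.
(0.27/9.81)^-0.18 = 0.02752^-0.18 = 1.909
D_Ceres = 1.909 × 14.7 km = 28.1 km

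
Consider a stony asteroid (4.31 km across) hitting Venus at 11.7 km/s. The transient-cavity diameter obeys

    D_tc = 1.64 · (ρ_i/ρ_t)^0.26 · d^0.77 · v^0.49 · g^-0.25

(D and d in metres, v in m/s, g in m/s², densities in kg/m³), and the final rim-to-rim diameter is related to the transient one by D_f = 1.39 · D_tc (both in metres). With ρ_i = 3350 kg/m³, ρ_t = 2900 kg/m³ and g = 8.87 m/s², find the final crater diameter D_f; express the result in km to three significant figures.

D_f ≈ 84.9 km

In SI: d = 4310 m, v = 11700 m/s.
(ρ_i/ρ_t)^0.26 = (3350/2900)^0.26 = 1.038
d^0.77 = 4310^0.77 = 628.9
v^0.49 = 11700^0.49 = 98.49
g^-0.25 = 8.87^-0.25 = 0.5795
D_tc = 1.64 × 1.038 × 628.9 × 98.49 × 0.5795 = 61100 m
D_f = 1.39 × 61100 = 84929 m
     = 84.93 km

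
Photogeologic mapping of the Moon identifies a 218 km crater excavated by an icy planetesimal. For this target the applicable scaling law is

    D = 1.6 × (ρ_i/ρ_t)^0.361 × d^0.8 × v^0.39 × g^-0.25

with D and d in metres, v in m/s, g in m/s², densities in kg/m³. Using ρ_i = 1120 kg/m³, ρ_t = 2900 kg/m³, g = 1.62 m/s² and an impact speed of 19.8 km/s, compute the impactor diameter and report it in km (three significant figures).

d ≈ 37.6 km

Rearranging for d: d = [D / (1.6 · (1120/2900)^0.361 · 19800^0.39 · 1.62^-0.25)]^(1/0.8).
D = 218000 m.
(1120/2900)^0.361 = 0.7093
19800^0.39 = 47.39
1.62^-0.25 = 0.8864
Denominator = 1.6 × 0.7093 × 47.39 × 0.8864 = 47.67
D / 47.67 = 218000 / 47.67 = 4573
d = 4573^(1/0.8) = 4573^1.25 = 37606 m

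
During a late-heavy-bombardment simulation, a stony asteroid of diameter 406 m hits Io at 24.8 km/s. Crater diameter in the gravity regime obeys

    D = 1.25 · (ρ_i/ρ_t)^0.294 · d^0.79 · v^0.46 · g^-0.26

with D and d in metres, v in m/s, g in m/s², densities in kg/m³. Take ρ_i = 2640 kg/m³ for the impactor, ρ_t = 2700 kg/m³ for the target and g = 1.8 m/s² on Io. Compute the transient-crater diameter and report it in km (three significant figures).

In SI units: v = 24800 m/s.
(ρ_i/ρ_t)^0.294 = (2640/2700)^0.294 = 0.9934
d^0.79 = 406^0.79 = 115.0
v^0.46 = 24800^0.46 = 105.1
g^-0.26 = 1.8^-0.26 = 0.8583
D = 1.25 × 0.9934 × 115.0 × 105.1 × 0.8583 = 12882 m
   = 12.88 km

D ≈ 12.9 km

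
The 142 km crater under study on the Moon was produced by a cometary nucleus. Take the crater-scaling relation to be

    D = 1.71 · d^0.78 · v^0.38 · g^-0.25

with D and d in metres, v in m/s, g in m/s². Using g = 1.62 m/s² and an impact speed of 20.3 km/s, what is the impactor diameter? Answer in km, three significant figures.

d ≈ 18.9 km

Rearranging for d: d = [D / (1.71 · 20300^0.38 · 1.62^-0.25)]^(1/0.78).
D = 142000 m.
20300^0.38 = 43.34
1.62^-0.25 = 0.8864
Denominator = 1.71 × 43.34 × 0.8864 = 65.69
D / 65.69 = 142000 / 65.69 = 2162
d = 2162^(1/0.78) = 2162^1.2821 = 18863 m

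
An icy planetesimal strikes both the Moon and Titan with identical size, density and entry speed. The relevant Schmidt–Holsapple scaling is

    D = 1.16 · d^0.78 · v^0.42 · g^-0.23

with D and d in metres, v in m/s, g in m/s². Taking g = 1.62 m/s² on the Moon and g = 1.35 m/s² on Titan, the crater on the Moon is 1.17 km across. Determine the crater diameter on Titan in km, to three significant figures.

All impactor-dependent factors cancel in the ratio, leaving D_Titan/D_Moon = (g_Titan/g_Moon)^-0.23.
(1.35/1.62)^-0.23 = 0.8333^-0.23 = 1.043
D_Titan = 1.043 × 1.17 km = 1.22 km

D ≈ 1.22 km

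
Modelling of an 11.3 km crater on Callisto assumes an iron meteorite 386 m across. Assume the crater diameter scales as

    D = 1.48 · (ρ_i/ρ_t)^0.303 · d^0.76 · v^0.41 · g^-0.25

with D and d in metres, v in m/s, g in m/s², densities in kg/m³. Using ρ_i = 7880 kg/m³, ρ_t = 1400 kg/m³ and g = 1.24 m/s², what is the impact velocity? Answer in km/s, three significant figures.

Rearranging for v: v = [D / (1.48 · (7880/1400)^0.303 · 386^0.76 · 1.24^-0.25)]^(1/0.41).
D = 11300 m.
(7880/1400)^0.303 = 1.688
386^0.76 = 92.43
1.24^-0.25 = 0.9476
Denominator = 1.48 × 1.688 × 92.43 × 0.9476 = 218.8
D / 218.8 = 11300 / 218.8 = 51.65
v = 51.65^(1/0.41) = 51.65^2.439 = 15072 m/s

v ≈ 15.1 km/s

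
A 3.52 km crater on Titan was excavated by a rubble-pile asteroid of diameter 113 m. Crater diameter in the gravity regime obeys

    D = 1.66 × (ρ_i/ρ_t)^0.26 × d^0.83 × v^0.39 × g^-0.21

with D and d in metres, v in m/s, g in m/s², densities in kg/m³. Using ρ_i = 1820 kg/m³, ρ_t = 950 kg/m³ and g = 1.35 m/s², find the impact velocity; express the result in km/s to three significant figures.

Rearranging for v: v = [D / (1.66 · (1820/950)^0.26 · 113^0.83 · 1.35^-0.21)]^(1/0.39).
D = 3520 m.
(1820/950)^0.26 = 1.184
113^0.83 = 50.59
1.35^-0.21 = 0.9389
Denominator = 1.66 × 1.184 × 50.59 × 0.9389 = 93.36
D / 93.36 = 3520 / 93.36 = 37.70
v = 37.70^(1/0.39) = 37.70^2.5641 = 11013 m/s

v ≈ 11.0 km/s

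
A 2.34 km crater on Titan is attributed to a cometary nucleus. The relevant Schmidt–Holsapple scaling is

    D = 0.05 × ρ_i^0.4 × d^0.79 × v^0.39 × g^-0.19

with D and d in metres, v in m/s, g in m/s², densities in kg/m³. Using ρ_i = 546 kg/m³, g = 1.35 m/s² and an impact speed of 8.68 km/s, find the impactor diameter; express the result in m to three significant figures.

Rearranging for d: d = [D / (0.05 · 546^0.4 · 8680^0.39 · 1.35^-0.19)]^(1/0.79).
D = 2340 m.
546^0.4 = 12.44
8680^0.39 = 34.36
1.35^-0.19 = 0.9446
Denominator = 0.05 × 12.44 × 34.36 × 0.9446 = 20.19
D / 20.19 = 2340 / 20.19 = 115.9
d = 115.9^(1/0.79) = 115.9^1.2658 = 409.9 m

d ≈ 410 m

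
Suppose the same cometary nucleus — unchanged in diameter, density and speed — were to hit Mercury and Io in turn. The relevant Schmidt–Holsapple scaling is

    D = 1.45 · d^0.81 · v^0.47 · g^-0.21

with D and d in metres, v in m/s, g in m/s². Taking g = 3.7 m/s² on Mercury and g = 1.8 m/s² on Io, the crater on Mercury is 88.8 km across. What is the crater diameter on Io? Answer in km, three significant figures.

D ≈ 103 km

All impactor-dependent factors cancel in the ratio, leaving D_Io/D_Mercury = (g_Io/g_Mercury)^-0.21.
(1.8/3.7)^-0.21 = 0.4865^-0.21 = 1.163
D_Io = 1.163 × 88.8 km = 103 km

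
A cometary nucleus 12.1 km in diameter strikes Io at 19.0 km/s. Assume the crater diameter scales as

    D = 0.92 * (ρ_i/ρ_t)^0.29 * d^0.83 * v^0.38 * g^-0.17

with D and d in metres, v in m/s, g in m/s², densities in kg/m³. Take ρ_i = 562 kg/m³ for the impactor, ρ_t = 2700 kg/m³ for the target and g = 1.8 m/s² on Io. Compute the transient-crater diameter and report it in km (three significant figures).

In SI units: d = 12100 m, v = 19000 m/s.
(ρ_i/ρ_t)^0.29 = (562/2700)^0.29 = 0.6343
d^0.83 = 12100^0.83 = 2447
v^0.38 = 19000^0.38 = 42.26
g^-0.17 = 1.8^-0.17 = 0.9049
D = 0.92 × 0.6343 × 2447 × 42.26 × 0.9049 = 54607 m
   = 54.61 km

D ≈ 54.6 km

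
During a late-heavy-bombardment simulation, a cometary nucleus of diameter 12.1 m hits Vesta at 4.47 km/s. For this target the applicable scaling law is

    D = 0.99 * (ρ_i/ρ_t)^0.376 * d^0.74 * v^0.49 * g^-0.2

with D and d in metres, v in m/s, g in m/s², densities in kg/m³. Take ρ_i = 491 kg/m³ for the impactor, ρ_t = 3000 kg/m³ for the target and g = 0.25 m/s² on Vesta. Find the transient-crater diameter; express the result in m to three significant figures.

D ≈ 257 m

In SI units: v = 4470 m/s.
(ρ_i/ρ_t)^0.376 = (491/3000)^0.376 = 0.5063
d^0.74 = 12.1^0.74 = 6.328
v^0.49 = 4470^0.49 = 61.47
g^-0.2 = 0.25^-0.2 = 1.320
D = 0.99 × 0.5063 × 6.328 × 61.47 × 1.320 = 257.4 m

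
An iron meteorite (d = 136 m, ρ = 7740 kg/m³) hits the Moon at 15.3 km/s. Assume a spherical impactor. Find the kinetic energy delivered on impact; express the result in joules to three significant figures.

E ≈ 1.19 × 10^18 J

v = 15300 m/s.
Mass m = (π/6) ρ d³ = (π/6) × 7740 × (136)³ = 1.019 × 10^10 kg
E = ½ m v² = 0.5 × 1.019 × 10^10 × (15300)² = 1.193 × 10^18 J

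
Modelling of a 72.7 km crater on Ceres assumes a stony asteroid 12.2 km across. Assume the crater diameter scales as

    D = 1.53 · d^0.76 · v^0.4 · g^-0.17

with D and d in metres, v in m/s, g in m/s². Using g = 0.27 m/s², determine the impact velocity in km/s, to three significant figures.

v ≈ 4.86 km/s

Rearranging for v: v = [D / (1.53 · 12200^0.76 · 0.27^-0.17)]^(1/0.4).
D = 72700 m.
12200^0.76 = 1275
0.27^-0.17 = 1.249
Denominator = 1.53 × 1275 × 1.249 = 2436
D / 2436 = 72700 / 2436 = 29.84
v = 29.84^(1/0.4) = 29.84^2.5 = 4864 m/s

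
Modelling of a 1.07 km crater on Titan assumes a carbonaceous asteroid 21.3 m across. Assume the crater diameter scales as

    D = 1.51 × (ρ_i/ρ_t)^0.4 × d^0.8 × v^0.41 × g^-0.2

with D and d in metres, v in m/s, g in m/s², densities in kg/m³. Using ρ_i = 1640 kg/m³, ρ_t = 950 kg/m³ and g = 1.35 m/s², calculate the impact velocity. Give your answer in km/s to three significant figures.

Rearranging for v: v = [D / (1.51 · (1640/950)^0.4 · 21.3^0.8 · 1.35^-0.2)]^(1/0.41).
D = 1070 m.
(1640/950)^0.4 = 1.244
21.3^0.8 = 11.55
1.35^-0.2 = 0.9417
Denominator = 1.51 × 1.244 × 11.55 × 0.9417 = 20.43
D / 20.43 = 1070 / 20.43 = 52.37
v = 52.37^(1/0.41) = 52.37^2.439 = 15590 m/s

v ≈ 15.6 km/s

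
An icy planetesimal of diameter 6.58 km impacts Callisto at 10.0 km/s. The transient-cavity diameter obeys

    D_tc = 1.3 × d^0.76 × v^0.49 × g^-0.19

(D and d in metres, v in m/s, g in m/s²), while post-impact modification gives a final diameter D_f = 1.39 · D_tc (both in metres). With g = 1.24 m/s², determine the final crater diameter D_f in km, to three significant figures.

In SI: d = 6580 m, v = 10000 m/s.
d^0.76 = 6580^0.76 = 797.7
v^0.49 = 10000^0.49 = 91.20
g^-0.19 = 1.24^-0.19 = 0.9600
D_tc = 1.3 × 797.7 × 91.20 × 0.9600 = 90790 m
D_f = 1.39 × 90790 = 1.262 × 10^5 m
     = 126.2 km

D_f ≈ 126 km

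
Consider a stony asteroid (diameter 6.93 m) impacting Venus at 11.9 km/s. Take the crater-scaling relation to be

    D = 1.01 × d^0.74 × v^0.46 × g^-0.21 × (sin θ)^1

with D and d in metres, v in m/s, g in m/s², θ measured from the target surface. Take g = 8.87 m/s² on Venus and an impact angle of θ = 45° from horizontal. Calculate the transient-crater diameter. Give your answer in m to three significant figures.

In SI units: v = 11900 m/s.
d^0.74 = 6.93^0.74 = 4.189
v^0.46 = 11900^0.46 = 74.95
g^-0.21 = 8.87^-0.21 = 0.6323
(sin 45°)^1 = 0.7071^1 = 0.7071
D = 1.01 × 4.189 × 74.95 × 0.6323 × 0.7071 = 141.8 m

D ≈ 142 m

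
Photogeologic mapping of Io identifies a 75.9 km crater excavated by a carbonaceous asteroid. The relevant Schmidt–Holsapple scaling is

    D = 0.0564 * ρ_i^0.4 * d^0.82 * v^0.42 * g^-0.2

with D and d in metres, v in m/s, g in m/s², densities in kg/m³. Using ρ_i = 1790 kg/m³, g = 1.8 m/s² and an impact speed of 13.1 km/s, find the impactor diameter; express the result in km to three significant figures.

Rearranging for d: d = [D / (0.0564 · 1790^0.4 · 13100^0.42 · 1.8^-0.2)]^(1/0.82).
D = 75900 m.
1790^0.4 = 20.01
13100^0.42 = 53.61
1.8^-0.2 = 0.8891
Denominator = 0.0564 × 20.01 × 53.61 × 0.8891 = 53.79
D / 53.79 = 75900 / 53.79 = 1411
d = 1411^(1/0.82) = 1411^1.2195 = 6932 m

d ≈ 6.93 km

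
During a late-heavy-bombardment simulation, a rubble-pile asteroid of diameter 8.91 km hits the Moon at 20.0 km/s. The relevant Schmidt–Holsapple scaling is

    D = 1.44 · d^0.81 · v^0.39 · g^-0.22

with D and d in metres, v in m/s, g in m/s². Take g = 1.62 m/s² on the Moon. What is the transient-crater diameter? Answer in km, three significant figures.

In SI units: d = 8910 m, v = 20000 m/s.
d^0.81 = 8910^0.81 = 1583
v^0.39 = 20000^0.39 = 47.58
g^-0.22 = 1.62^-0.22 = 0.8993
D = 1.44 × 1583 × 47.58 × 0.8993 = 97538 m
   = 97.54 km

D ≈ 97.5 km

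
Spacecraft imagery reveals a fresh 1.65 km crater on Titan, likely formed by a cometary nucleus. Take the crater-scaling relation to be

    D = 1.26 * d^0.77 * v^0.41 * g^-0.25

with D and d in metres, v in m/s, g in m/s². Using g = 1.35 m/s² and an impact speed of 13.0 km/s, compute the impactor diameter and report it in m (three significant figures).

Rearranging for d: d = [D / (1.26 · 13000^0.41 · 1.35^-0.25)]^(1/0.77).
D = 1650 m.
13000^0.41 = 48.61
1.35^-0.25 = 0.9277
Denominator = 1.26 × 48.61 × 0.9277 = 56.82
D / 56.82 = 1650 / 56.82 = 29.04
d = 29.04^(1/0.77) = 29.04^1.2987 = 79.43 m

d ≈ 79.4 m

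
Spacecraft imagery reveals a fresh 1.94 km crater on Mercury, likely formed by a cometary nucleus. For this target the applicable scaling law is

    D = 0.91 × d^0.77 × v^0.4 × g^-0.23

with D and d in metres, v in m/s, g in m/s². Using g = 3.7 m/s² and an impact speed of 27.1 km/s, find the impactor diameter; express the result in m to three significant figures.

d ≈ 155 m

Rearranging for d: d = [D / (0.91 · 27100^0.4 · 3.7^-0.23)]^(1/0.77).
D = 1940 m.
27100^0.4 = 59.32
3.7^-0.23 = 0.7401
Denominator = 0.91 × 59.32 × 0.7401 = 39.95
D / 39.95 = 1940 / 39.95 = 48.56
d = 48.56^(1/0.77) = 48.56^1.2987 = 154.9 m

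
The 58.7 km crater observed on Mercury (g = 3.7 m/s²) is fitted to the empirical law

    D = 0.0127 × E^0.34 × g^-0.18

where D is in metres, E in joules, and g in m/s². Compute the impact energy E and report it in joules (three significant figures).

Rearranging: E = [D / (0.0127 · g^-0.18)]^(1/0.34).
D = 58700 m.
g^-0.18 = 3.7^-0.18 = 0.7902
D / (0.0127 × 0.7902) = 58700 / (0.01004) = 5.847 × 10^6
E = (5.847 × 10^6)^2.9412 = 7.997 × 10^19 J

E ≈ 8.00 × 10^19 J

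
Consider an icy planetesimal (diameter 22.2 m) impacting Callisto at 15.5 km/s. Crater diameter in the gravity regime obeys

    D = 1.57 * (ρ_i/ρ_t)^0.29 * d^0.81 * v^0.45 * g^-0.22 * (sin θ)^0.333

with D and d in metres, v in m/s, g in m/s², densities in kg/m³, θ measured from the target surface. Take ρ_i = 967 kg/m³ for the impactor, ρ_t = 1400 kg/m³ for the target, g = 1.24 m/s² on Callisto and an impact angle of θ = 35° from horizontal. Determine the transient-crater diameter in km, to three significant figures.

In SI units: v = 15500 m/s.
(ρ_i/ρ_t)^0.29 = (967/1400)^0.29 = 0.8982
d^0.81 = 22.2^0.81 = 12.32
v^0.45 = 15500^0.45 = 76.85
g^-0.22 = 1.24^-0.22 = 0.9538
(sin 35°)^0.333 = 0.5736^0.333 = 0.8310
D = 1.57 × 0.8982 × 12.32 × 76.85 × 0.9538 × 0.8310 = 1058 m
   = 1.058 km

D ≈ 1.06 km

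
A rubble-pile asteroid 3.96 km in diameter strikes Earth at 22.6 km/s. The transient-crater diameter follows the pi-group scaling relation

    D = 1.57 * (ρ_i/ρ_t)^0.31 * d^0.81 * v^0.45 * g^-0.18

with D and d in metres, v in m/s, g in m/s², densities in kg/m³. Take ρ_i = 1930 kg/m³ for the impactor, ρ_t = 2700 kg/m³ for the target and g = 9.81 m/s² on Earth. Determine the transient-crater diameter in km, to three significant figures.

D ≈ 70.1 km

In SI units: d = 3960 m, v = 22600 m/s.
(ρ_i/ρ_t)^0.31 = (1930/2700)^0.31 = 0.9012
d^0.81 = 3960^0.81 = 820.6
v^0.45 = 22600^0.45 = 91.06
g^-0.18 = 9.81^-0.18 = 0.6630
D = 1.57 × 0.9012 × 820.6 × 91.06 × 0.6630 = 70096 m
   = 70.10 km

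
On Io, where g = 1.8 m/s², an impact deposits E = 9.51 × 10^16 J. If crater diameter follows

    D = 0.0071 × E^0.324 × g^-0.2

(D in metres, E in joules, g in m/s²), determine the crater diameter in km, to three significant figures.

D ≈ 2.00 km

E^0.324 = (9.51 × 10^16)^0.324 = 3.169 × 10^5
g^-0.2 = 1.8^-0.2 = 0.8891
D = 0.0071 × 3.169 × 10^5 × 0.8891 = 2000 m
   = 2.000 km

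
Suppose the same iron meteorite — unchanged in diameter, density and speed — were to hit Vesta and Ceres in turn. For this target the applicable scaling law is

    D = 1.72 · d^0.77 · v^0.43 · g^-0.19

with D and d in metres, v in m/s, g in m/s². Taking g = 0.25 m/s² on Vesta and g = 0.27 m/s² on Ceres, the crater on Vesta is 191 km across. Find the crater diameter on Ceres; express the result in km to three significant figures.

All impactor-dependent factors cancel in the ratio, leaving D_Ceres/D_Vesta = (g_Ceres/g_Vesta)^-0.19.
(0.27/0.25)^-0.19 = 1.080^-0.19 = 0.9855
D_Ceres = 0.9855 × 191 km = 188 km

D ≈ 188 km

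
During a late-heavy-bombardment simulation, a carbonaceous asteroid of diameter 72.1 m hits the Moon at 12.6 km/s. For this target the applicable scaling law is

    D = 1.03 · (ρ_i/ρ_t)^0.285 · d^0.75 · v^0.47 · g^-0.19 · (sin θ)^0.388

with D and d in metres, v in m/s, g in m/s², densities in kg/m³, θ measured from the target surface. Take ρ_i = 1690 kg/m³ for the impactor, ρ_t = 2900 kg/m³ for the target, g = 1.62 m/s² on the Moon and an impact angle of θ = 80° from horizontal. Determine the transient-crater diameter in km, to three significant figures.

In SI units: v = 12600 m/s.
(ρ_i/ρ_t)^0.285 = (1690/2900)^0.285 = 0.8574
d^0.75 = 72.1^0.75 = 24.74
v^0.47 = 12600^0.47 = 84.56
g^-0.19 = 1.62^-0.19 = 0.9124
(sin 80°)^0.388 = 0.9848^0.388 = 0.9941
D = 1.03 × 0.8574 × 24.74 × 84.56 × 0.9124 × 0.9941 = 1676 m
   = 1.676 km

D ≈ 1.68 km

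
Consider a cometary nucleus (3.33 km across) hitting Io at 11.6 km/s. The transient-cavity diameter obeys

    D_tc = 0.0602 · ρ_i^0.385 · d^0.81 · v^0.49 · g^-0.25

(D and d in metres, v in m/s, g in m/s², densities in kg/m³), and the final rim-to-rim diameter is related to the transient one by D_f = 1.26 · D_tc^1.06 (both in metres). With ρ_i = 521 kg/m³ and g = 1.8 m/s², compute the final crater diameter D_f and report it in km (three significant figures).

D_f ≈ 96.2 km

In SI: d = 3330 m, v = 11600 m/s.
ρ_i^0.385 = 521^0.385 = 11.12
d^0.81 = 3330^0.81 = 713.1
v^0.49 = 11600^0.49 = 98.08
g^-0.25 = 1.8^-0.25 = 0.8633
D_tc = 0.0602 × 11.12 × 713.1 × 98.08 × 0.8633 = 40420 m
D_f = 1.26 × (40420)^1.06 = 96242 m
     = 96.24 km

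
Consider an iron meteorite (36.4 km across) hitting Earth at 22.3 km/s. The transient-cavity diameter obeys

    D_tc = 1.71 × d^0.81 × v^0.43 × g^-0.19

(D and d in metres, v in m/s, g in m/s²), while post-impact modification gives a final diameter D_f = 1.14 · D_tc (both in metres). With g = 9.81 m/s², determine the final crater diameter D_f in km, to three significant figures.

D_f ≈ 463 km

In SI: d = 36400 m, v = 22300 m/s.
d^0.81 = 36400^0.81 = 4949
v^0.43 = 22300^0.43 = 74.09
g^-0.19 = 9.81^-0.19 = 0.6480
D_tc = 1.71 × 4949 × 74.09 × 0.6480 = 4.063 × 10^5 m
D_f = 1.14 × 4.063 × 10^5 = 4.632 × 10^5 m
     = 463.2 km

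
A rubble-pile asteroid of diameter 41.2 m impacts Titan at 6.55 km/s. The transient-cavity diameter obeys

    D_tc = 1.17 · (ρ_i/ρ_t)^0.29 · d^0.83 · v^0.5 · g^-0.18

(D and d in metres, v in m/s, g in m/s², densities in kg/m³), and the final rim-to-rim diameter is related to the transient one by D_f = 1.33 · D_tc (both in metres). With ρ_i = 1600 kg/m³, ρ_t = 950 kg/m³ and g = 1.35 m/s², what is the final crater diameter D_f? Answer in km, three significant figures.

v = 6550 m/s.
(ρ_i/ρ_t)^0.29 = (1600/950)^0.29 = 1.163
d^0.83 = 41.2^0.83 = 21.90
v^0.5 = 6550^0.5 = 80.93
g^-0.18 = 1.35^-0.18 = 0.9474
D_tc = 1.17 × 1.163 × 21.90 × 80.93 × 0.9474 = 2285 m
D_f = 1.33 × 2285 = 3039 m
     = 3.039 km

D_f ≈ 3.04 km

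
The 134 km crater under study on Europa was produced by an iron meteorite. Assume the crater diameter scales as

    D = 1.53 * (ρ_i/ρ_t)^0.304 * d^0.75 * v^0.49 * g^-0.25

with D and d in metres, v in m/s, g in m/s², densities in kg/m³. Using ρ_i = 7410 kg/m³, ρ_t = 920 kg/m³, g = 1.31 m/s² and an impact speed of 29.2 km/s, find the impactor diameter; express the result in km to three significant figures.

Rearranging for d: d = [D / (1.53 · (7410/920)^0.304 · 29200^0.49 · 1.31^-0.25)]^(1/0.75).
D = 134000 m.
(7410/920)^0.304 = 1.886
29200^0.49 = 154.2
1.31^-0.25 = 0.9347
Denominator = 1.53 × 1.886 × 154.2 × 0.9347 = 415.9
D / 415.9 = 134000 / 415.9 = 322.2
d = 322.2^(1/0.75) = 322.2^1.3333 = 2208 m

d ≈ 2.21 km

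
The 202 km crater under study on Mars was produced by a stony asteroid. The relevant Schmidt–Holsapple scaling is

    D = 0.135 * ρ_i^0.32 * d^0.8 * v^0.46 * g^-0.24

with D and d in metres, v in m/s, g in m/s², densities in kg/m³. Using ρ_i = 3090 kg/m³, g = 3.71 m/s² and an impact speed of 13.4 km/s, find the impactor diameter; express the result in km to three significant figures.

d ≈ 13.2 km

Rearranging for d: d = [D / (0.135 · 3090^0.32 · 13400^0.46 · 3.71^-0.24)]^(1/0.8).
D = 202000 m.
3090^0.32 = 13.09
13400^0.46 = 79.15
3.71^-0.24 = 0.7300
Denominator = 0.135 × 13.09 × 79.15 × 0.7300 = 102.1
D / 102.1 = 202000 / 102.1 = 1978
d = 1978^(1/0.8) = 1978^1.25 = 13191 m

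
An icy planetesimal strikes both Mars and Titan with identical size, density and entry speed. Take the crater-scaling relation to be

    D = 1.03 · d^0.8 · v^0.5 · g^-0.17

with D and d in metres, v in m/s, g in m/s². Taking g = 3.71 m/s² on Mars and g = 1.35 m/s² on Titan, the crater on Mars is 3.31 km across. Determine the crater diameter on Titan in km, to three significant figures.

D ≈ 3.93 km

All impactor-dependent factors cancel in the ratio, leaving D_Titan/D_Mars = (g_Titan/g_Mars)^-0.17.
(1.35/3.71)^-0.17 = 0.3639^-0.17 = 1.187
D_Titan = 1.187 × 3.31 km = 3.93 km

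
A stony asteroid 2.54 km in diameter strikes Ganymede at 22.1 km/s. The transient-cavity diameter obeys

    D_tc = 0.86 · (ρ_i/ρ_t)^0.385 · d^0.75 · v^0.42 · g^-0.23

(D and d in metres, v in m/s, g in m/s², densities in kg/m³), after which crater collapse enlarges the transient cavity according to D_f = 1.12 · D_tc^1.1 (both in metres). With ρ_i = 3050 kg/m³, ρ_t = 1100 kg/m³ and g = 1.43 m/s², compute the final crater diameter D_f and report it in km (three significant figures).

In SI: d = 2540 m, v = 22100 m/s.
(ρ_i/ρ_t)^0.385 = (3050/1100)^0.385 = 1.481
d^0.75 = 2540^0.75 = 357.8
v^0.42 = 22100^0.42 = 66.78
g^-0.23 = 1.43^-0.23 = 0.9210
D_tc = 0.86 × 1.481 × 357.8 × 66.78 × 0.9210 = 28030 m
D_f = 1.12 × (28030)^1.1 = 87419 m
     = 87.42 km

D_f ≈ 87.4 km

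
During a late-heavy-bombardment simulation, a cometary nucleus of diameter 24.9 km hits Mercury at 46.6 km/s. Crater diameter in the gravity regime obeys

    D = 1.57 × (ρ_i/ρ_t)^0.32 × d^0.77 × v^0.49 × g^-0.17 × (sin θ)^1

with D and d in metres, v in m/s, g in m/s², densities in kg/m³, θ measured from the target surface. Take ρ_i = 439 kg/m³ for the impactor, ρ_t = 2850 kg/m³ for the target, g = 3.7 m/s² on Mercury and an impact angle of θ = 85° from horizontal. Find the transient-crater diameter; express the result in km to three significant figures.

In SI units: d = 24900 m, v = 46600 m/s.
(ρ_i/ρ_t)^0.32 = (439/2850)^0.32 = 0.5496
d^0.77 = 24900^0.77 = 2427
v^0.49 = 46600^0.49 = 193.9
g^-0.17 = 3.7^-0.17 = 0.8006
(sin 85°)^1 = 0.9962^1 = 0.9962
D = 1.57 × 0.5496 × 2427 × 193.9 × 0.8006 × 0.9962 = 3.239 × 10^5 m
   = 323.9 km

D ≈ 324 km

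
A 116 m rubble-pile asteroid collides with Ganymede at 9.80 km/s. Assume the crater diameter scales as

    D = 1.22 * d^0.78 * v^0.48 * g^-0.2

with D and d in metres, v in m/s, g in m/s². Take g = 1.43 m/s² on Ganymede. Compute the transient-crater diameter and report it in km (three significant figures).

In SI units: v = 9800 m/s.
d^0.78 = 116^0.78 = 40.76
v^0.48 = 9800^0.48 = 82.37
g^-0.2 = 1.43^-0.2 = 0.9310
D = 1.22 × 40.76 × 82.37 × 0.9310 = 3813 m
   = 3.813 km

D ≈ 3.81 km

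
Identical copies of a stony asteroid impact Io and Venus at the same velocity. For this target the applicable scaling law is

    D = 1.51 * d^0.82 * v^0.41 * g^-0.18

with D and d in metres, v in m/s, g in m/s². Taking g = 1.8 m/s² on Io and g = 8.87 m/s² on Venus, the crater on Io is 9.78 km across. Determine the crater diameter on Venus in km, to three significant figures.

All impactor-dependent factors cancel in the ratio, leaving D_Venus/D_Io = (g_Venus/g_Io)^-0.18.
(8.87/1.8)^-0.18 = 4.928^-0.18 = 0.7504
D_Venus = 0.7504 × 9.78 km = 7.34 km

D ≈ 7.34 km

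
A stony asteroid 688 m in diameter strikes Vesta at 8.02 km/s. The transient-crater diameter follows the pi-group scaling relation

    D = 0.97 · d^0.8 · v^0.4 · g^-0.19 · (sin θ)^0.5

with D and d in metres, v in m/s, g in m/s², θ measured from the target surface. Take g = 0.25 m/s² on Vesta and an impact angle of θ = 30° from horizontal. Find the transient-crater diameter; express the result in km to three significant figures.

In SI units: v = 8020 m/s.
d^0.8 = 688^0.8 = 186.2
v^0.4 = 8020^0.4 = 36.45
g^-0.19 = 0.25^-0.19 = 1.301
(sin 30°)^0.5 = 0.5000^0.5 = 0.7071
D = 0.97 × 186.2 × 36.45 × 1.301 × 0.7071 = 6056 m
   = 6.056 km

D ≈ 6.06 km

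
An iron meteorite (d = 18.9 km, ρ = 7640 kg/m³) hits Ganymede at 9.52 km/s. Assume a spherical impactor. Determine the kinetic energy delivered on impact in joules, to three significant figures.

d = 18900 m; v = 9520 m/s.
Mass m = (π/6) ρ d³ = (π/6) × 7640 × (18900)³ = 2.701 × 10^16 kg
E = ½ m v² = 0.5 × 2.701 × 10^16 × (9520)² = 1.224 × 10^24 J

E ≈ 1.22 × 10^24 J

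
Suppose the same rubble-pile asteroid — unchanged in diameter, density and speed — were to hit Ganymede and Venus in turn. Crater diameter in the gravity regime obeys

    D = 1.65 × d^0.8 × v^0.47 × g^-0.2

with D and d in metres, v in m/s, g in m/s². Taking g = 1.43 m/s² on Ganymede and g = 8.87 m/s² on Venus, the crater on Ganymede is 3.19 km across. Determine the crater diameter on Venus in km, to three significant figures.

D ≈ 2.21 km

All impactor-dependent factors cancel in the ratio, leaving D_Venus/D_Ganymede = (g_Venus/g_Ganymede)^-0.2.
(8.87/1.43)^-0.2 = 6.203^-0.2 = 0.6942
D_Venus = 0.6942 × 3.19 km = 2.21 km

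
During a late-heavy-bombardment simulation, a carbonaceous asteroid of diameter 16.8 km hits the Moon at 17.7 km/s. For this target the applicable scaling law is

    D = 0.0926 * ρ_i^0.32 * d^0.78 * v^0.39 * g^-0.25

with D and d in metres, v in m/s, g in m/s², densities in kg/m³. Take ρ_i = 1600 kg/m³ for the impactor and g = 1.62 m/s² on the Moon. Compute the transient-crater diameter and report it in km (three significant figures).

In SI units: d = 16800 m, v = 17700 m/s.
ρ_i^0.32 = 1600^0.32 = 10.60
d^0.78 = 16800^0.78 = 1976
v^0.39 = 17700^0.39 = 45.36
g^-0.25 = 1.62^-0.25 = 0.8864
D = 0.0926 × 10.60 × 1976 × 45.36 × 0.8864 = 77984 m
   = 77.98 km

D ≈ 78.0 km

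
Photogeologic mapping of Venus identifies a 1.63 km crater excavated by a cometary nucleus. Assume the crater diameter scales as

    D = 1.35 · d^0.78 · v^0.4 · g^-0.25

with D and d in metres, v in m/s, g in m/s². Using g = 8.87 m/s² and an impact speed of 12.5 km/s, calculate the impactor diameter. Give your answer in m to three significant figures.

Rearranging for d: d = [D / (1.35 · 12500^0.4 · 8.87^-0.25)]^(1/0.78).
D = 1630 m.
12500^0.4 = 43.53
8.87^-0.25 = 0.5795
Denominator = 1.35 × 43.53 × 0.5795 = 34.05
D / 34.05 = 1630 / 34.05 = 47.87
d = 47.87^(1/0.78) = 47.87^1.2821 = 142.6 m

d ≈ 143 m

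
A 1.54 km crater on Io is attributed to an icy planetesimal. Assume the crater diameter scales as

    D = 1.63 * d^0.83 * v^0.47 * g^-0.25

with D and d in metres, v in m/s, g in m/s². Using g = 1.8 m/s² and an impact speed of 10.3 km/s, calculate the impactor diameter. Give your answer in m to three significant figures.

Rearranging for d: d = [D / (1.63 · 10300^0.47 · 1.8^-0.25)]^(1/0.83).
D = 1540 m.
10300^0.47 = 76.92
1.8^-0.25 = 0.8633
Denominator = 1.63 × 76.92 × 0.8633 = 108.2
D / 108.2 = 1540 / 108.2 = 14.23
d = 14.23^(1/0.83) = 14.23^1.2048 = 24.51 m

d ≈ 24.5 m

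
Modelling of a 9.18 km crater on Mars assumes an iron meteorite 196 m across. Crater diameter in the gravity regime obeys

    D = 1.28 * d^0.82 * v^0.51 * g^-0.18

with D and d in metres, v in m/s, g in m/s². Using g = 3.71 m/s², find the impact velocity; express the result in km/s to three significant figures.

v ≈ 11.9 km/s

Rearranging for v: v = [D / (1.28 · 196^0.82 · 3.71^-0.18)]^(1/0.51).
D = 9180 m.
196^0.82 = 75.80
3.71^-0.18 = 0.7898
Denominator = 1.28 × 75.80 × 0.7898 = 76.63
D / 76.63 = 9180 / 76.63 = 119.8
v = 119.8^(1/0.51) = 119.8^1.9608 = 11897 m/s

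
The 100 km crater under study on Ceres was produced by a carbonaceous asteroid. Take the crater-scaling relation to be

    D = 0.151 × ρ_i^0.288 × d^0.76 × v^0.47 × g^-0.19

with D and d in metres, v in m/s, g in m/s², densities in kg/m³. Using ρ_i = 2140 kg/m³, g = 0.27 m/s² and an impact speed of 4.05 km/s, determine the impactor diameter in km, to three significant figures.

Rearranging for d: d = [D / (0.151 · 2140^0.288 · 4050^0.47 · 0.27^-0.19)]^(1/0.76).
D = 100000 m.
2140^0.288 = 9.102
4050^0.47 = 49.60
0.27^-0.19 = 1.282
Denominator = 0.151 × 9.102 × 49.60 × 1.282 = 87.39
D / 87.39 = 100000 / 87.39 = 1144
d = 1144^(1/0.76) = 1144^1.3158 = 10575 m

d ≈ 10.6 km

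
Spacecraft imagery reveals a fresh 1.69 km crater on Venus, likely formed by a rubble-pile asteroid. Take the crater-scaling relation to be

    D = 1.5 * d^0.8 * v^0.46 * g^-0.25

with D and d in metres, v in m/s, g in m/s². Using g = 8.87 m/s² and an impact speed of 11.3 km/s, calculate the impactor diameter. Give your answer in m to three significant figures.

Rearranging for d: d = [D / (1.5 · 11300^0.46 · 8.87^-0.25)]^(1/0.8).
D = 1690 m.
11300^0.46 = 73.18
8.87^-0.25 = 0.5795
Denominator = 1.5 × 73.18 × 0.5795 = 63.61
D / 63.61 = 1690 / 63.61 = 26.57
d = 26.57^(1/0.8) = 26.57^1.25 = 60.32 m

d ≈ 60.3 m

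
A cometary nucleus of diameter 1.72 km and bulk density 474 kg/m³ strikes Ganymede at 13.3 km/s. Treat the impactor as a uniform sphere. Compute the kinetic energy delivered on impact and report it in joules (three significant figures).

E ≈ 1.12 × 10^20 J

d = 1720 m; v = 13300 m/s.
Mass m = (π/6) ρ d³ = (π/6) × 474 × (1720)³ = 1.263 × 10^12 kg
E = ½ m v² = 0.5 × 1.263 × 10^12 × (13300)² = 1.117 × 10^20 J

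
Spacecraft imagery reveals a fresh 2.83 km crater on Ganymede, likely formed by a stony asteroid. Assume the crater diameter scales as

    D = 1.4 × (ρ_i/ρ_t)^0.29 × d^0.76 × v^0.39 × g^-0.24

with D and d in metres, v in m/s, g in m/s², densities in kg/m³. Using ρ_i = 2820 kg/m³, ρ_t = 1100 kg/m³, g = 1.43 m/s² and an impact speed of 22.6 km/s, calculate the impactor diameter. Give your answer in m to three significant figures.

d ≈ 102 m

Rearranging for d: d = [D / (1.4 · (2820/1100)^0.29 · 22600^0.39 · 1.43^-0.24)]^(1/0.76).
D = 2830 m.
(2820/1100)^0.29 = 1.314
22600^0.39 = 49.90
1.43^-0.24 = 0.9177
Denominator = 1.4 × 1.314 × 49.90 × 0.9177 = 84.24
D / 84.24 = 2830 / 84.24 = 33.59
d = 33.59^(1/0.76) = 33.59^1.3158 = 101.9 m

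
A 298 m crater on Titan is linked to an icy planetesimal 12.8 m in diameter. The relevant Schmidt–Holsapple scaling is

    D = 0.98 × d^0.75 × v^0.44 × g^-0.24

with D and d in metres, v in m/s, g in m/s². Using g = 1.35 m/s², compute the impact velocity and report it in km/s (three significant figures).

Rearranging for v: v = [D / (0.98 · 12.8^0.75 · 1.35^-0.24)]^(1/0.44).
12.8^0.75 = 6.767
1.35^-0.24 = 0.9305
Denominator = 0.98 × 6.767 × 0.9305 = 6.171
D / 6.171 = 298 / 6.171 = 48.29
v = 48.29^(1/0.44) = 48.29^2.2727 = 6713 m/s

v ≈ 6.71 km/s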